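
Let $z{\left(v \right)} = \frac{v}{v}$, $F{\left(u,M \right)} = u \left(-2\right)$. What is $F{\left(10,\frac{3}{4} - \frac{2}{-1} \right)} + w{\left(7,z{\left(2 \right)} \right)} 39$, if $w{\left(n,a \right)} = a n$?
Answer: $253$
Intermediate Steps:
$F{\left(u,M \right)} = - 2 u$
$z{\left(v \right)} = 1$
$F{\left(10,\frac{3}{4} - \frac{2}{-1} \right)} + w{\left(7,z{\left(2 \right)} \right)} 39 = \left(-2\right) 10 + 1 \cdot 7 \cdot 39 = -20 + 7 \cdot 39 = -20 + 273 = 253$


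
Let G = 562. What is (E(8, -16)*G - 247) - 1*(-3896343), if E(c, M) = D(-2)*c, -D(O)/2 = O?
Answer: 3914080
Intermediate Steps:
D(O) = -2*O
E(c, M) = 4*c (E(c, M) = (-2*(-2))*c = 4*c)
(E(8, -16)*G - 247) - 1*(-3896343) = ((4*8)*562 - 247) - 1*(-3896343) = (32*562 - 247) + 3896343 = (17984 - 247) + 3896343 = 17737 + 3896343 = 3914080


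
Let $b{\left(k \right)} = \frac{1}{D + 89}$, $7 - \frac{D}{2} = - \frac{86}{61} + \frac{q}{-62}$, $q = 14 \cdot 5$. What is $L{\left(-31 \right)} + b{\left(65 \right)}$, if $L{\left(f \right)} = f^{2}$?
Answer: $\frac{196406266}{204375} \approx 961.01$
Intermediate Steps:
$q = 70$
$D = \frac{36076}{1891}$ ($D = 14 - 2 \left(- \frac{86}{61} + \frac{70}{-62}\right) = 14 - 2 \left(\left(-86\right) \frac{1}{61} + 70 \left(- \frac{1}{62}\right)\right) = 14 - 2 \left(- \frac{86}{61} - \frac{35}{31}\right) = 14 - - \frac{9602}{1891} = 14 + \frac{9602}{1891} = \frac{36076}{1891} \approx 19.078$)
$b{\left(k \right)} = \frac{1891}{204375}$ ($b{\left(k \right)} = \frac{1}{\frac{36076}{1891} + 89} = \frac{1}{\frac{204375}{1891}} = \frac{1891}{204375}$)
$L{\left(-31 \right)} + b{\left(65 \right)} = \left(-31\right)^{2} + \frac{1891}{204375} = 961 + \frac{1891}{204375} = \frac{196406266}{204375}$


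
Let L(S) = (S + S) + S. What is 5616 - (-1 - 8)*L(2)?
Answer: 5670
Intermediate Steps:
L(S) = 3*S (L(S) = 2*S + S = 3*S)
5616 - (-1 - 8)*L(2) = 5616 - (-1 - 8)*3*2 = 5616 - (-9)*6 = 5616 - 1*(-54) = 5616 + 54 = 5670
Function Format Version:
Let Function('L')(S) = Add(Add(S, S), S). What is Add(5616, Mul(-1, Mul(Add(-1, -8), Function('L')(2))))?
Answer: 5670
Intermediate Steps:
Function('L')(S) = Mul(3, S) (Function('L')(S) = Add(Mul(2, S), S) = Mul(3, S))
Add(5616, Mul(-1, Mul(Add(-1, -8), Function('L')(2)))) = Add(5616, Mul(-1, Mul(Add(-1, -8), Mul(3, 2)))) = Add(5616, Mul(-1, Mul(-9, 6))) = Add(5616, Mul(-1, -54)) = Add(5616, 54) = 5670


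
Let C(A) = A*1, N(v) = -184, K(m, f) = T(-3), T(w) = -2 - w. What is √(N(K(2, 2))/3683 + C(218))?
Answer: 9*√36498530/3683 ≈ 14.763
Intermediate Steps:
K(m, f) = 1 (K(m, f) = -2 - 1*(-3) = -2 + 3 = 1)
C(A) = A
√(N(K(2, 2))/3683 + C(218)) = √(-184/3683 + 218) = √(802710/3683) = 9*√36498530/3683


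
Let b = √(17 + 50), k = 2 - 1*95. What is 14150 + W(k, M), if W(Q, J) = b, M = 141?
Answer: 14150 + √67 ≈ 14158.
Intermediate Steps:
k = -93 (k = 2 - 95 = -93)
b = √67 ≈ 8.1853
W(Q, J) = √67
14150 + W(k, M) = 14150 + √67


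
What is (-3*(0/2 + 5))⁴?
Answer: 50625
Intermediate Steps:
(-3*(0/2 + 5))⁴ = (-3*(0*(½) + 5))⁴ = (-3*(0 + 5))⁴ = (-3*5)⁴ = (-15)⁴ = 50625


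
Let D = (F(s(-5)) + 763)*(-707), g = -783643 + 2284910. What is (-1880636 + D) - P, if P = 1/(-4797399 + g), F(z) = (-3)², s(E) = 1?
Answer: -7997866530079/3296132 ≈ -2.4264e+6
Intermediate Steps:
g = 1501267
F(z) = 9
D = -545804 (D = (9 + 763)*(-707) = 772*(-707) = -545804)
P = -1/3296132 (P = 1/(-4797399 + 1501267) = 1/(-3296132) = -1/3296132 ≈ -3.0339e-7)
(-1880636 + D) - P = (-1880636 - 545804) - 1*(-1/3296132) = -2426440 + 1/3296132 = -7997866530079/3296132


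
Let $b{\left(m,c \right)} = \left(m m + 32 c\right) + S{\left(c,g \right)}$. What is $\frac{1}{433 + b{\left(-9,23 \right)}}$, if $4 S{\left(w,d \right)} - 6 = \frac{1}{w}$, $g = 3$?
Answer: $\frac{92}{115139} \approx 0.00079903$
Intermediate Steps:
$S{\left(w,d \right)} = \frac{3}{2} + \frac{1}{4 w}$
$b{\left(m,c \right)} = m^{2} + 32 c + \frac{1 + 6 c}{4 c}$ ($b{\left(m,c \right)} = \left(m m + 32 c\right) + \frac{1 + 6 c}{4 c} = \left(m^{2} + 32 c\right) + \frac{1 + 6 c}{4 c} = m^{2} + 32 c + \frac{1 + 6 c}{4 c}$)
$\frac{1}{433 + b{\left(-9,23 \right)}} = \frac{1}{433 + \left(\frac{3}{2} + \left(-9\right)^{2} + 32 \cdot 23 + \frac{1}{4 \cdot 23}\right)} = \frac{1}{433 + \left(\frac{3}{2} + 81 + 736 + \frac{1}{4} \cdot \frac{1}{23}\right)} = \frac{1}{433 + \left(\frac{3}{2} + 81 + 736 + \frac{1}{92}\right)} = \frac{1}{433 + \frac{75303}{92}} = \frac{1}{\frac{115139}{92}} = \frac{92}{115139}$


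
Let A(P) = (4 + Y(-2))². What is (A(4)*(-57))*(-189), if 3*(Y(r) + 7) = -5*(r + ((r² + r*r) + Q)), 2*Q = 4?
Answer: 2873997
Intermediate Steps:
Q = 2 (Q = (½)*4 = 2)
Y(r) = -31/3 - 10*r²/3 - 5*r/3 (Y(r) = -7 + (-5*(r + ((r² + r*r) + 2)))/3 = -7 + (-5*(r + ((r² + r²) + 2)))/3 = -7 + (-5*(r + (2*r² + 2)))/3 = -7 + (-5*(r + (2 + 2*r²)))/3 = -7 + (-5*(2 + r + 2*r²))/3 = -7 + (-10 - 10*r² - 5*r)/3 = -7 + (-10/3 - 10*r²/3 - 5*r/3) = -31/3 - 10*r²/3 - 5*r/3)
A(P) = 2401/9 (A(P) = (4 + (-31/3 - 10/3*(-2)² - 5/3*(-2)))² = (4 + (-31/3 - 10/3*4 + 10/3))² = (4 + (-31/3 - 40/3 + 10/3))² = (4 - 61/3)² = (-49/3)² = 2401/9)
(A(4)*(-57))*(-189) = ((2401/9)*(-57))*(-189) = -45619/3*(-189) = 2873997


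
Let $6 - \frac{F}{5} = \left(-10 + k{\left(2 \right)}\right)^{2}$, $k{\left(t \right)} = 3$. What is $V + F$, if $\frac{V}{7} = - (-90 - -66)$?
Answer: $-47$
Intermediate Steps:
$V = 168$ ($V = 7 \left(- (-90 - -66)\right) = 7 \left(- (-90 + 66)\right) = 7 \left(\left(-1\right) \left(-24\right)\right) = 7 \cdot 24 = 168$)
$F = -215$ ($F = 30 - 5 \left(-10 + 3\right)^{2} = 30 - 5 \left(-7\right)^{2} = 30 - 245 = -215$)
$V + F = 168 - 215 = -47$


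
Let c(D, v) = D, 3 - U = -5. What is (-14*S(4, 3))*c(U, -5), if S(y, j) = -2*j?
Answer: 672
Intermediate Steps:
U = 8 (U = 3 - 1*(-5) = 3 + 5 = 8)
(-14*S(4, 3))*c(U, -5) = -(-28)*3*8 = -14*(-6)*8 = 84*8 = 672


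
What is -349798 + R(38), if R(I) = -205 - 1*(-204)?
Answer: -349799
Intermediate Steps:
R(I) = -1 (R(I) = -205 + 204 = -1)
-349798 + R(38) = -349798 - 1 = -349799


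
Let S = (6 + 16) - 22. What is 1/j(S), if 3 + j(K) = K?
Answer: -⅓ ≈ -0.33333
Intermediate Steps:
S = 0 (S = 22 - 22 = 0)
j(K) = -3 + K
1/j(S) = 1/(-3 + 0) = 1/(-3) = -⅓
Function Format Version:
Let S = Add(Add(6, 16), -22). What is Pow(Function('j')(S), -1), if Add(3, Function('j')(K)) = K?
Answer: Rational(-1, 3) ≈ -0.33333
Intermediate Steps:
S = 0 (S = Add(22, -22) = 0)
Function('j')(K) = Add(-3, K)
Pow(Function('j')(S), -1) = Pow(Add(-3, 0), -1) = Pow(-3, -1) = Rational(-1, 3)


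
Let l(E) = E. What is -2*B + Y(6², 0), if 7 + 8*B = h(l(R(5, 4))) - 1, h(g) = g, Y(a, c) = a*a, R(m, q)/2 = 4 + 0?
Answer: 1296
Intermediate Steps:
R(m, q) = 8 (R(m, q) = 2*(4 + 0) = 2*4 = 8)
Y(a, c) = a²
B = 0 (B = -7/8 + (8 - 1)/8 = -7/8 + (⅛)*7 = -7/8 + 7/8 = 0)
-2*B + Y(6², 0) = -2*0 + (6²)² = 0 + 36² = 0 + 1296 = 1296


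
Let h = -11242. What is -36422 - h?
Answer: -25180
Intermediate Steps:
-36422 - h = -36422 - 1*(-11242) = -36422 + 11242 = -25180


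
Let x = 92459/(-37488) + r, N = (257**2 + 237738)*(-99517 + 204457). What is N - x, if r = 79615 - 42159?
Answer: 1195093834798571/37488 ≈ 3.1879e+10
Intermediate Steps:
r = 37456
N = 31879407780 (N = (66049 + 237738)*104940 = 303787*104940 = 31879407780)
x = 1404058069/37488 (x = 92459/(-37488) + 37456 = 92459*(-1/37488) + 37456 = -92459/37488 + 37456 = 1404058069/37488 ≈ 37454.)
N - x = 31879407780 - 1*1404058069/37488 = 31879407780 - 1404058069/37488 = 1195093834798571/37488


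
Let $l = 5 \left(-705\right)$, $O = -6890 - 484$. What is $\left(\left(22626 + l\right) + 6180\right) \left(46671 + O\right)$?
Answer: $993467457$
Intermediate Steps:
$O = -7374$
$l = -3525$
$\left(\left(22626 + l\right) + 6180\right) \left(46671 + O\right) = \left(\left(22626 - 3525\right) + 6180\right) \left(46671 - 7374\right) = \left(19101 + 6180\right) 39297 = 25281 \cdot 39297 = 993467457$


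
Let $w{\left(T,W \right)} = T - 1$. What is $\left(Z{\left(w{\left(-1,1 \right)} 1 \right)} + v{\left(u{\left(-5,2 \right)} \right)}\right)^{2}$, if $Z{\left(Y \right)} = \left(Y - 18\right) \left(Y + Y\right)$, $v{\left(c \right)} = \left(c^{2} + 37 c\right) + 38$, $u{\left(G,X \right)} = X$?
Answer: $38416$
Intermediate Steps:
$w{\left(T,W \right)} = -1 + T$
$v{\left(c \right)} = 38 + c^{2} + 37 c$
$Z{\left(Y \right)} = 2 Y \left(-18 + Y\right)$ ($Z{\left(Y \right)} = \left(-18 + Y\right) 2 Y = 2 Y \left(-18 + Y\right)$)
$\left(Z{\left(w{\left(-1,1 \right)} 1 \right)} + v{\left(u{\left(-5,2 \right)} \right)}\right)^{2} = \left(2 \left(-1 - 1\right) 1 \left(-18 + \left(-1 - 1\right) 1\right) + \left(38 + 2^{2} + 37 \cdot 2\right)\right)^{2} = \left(2 \left(\left(-2\right) 1\right) \left(-18 - 2\right) + \left(38 + 4 + 74\right)\right)^{2} = \left(2 \left(-2\right) \left(-18 - 2\right) + 116\right)^{2} = \left(2 \left(-2\right) \left(-20\right) + 116\right)^{2} = \left(80 + 116\right)^{2} = 196^{2} = 38416$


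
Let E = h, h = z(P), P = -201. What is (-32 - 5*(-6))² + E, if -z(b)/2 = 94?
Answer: -184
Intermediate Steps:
z(b) = -188 (z(b) = -2*94 = -188)
h = -188
E = -188
(-32 - 5*(-6))² + E = (-32 - 5*(-6))² - 188 = (-32 + 30)² - 188 = (-2)² - 188 = 4 - 188 = -184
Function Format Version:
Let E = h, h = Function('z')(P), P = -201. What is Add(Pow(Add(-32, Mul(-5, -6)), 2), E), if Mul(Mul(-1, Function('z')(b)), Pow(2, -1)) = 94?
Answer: -184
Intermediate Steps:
Function('z')(b) = -188 (Function('z')(b) = Mul(-2, 94) = -188)
h = -188
E = -188
Add(Pow(Add(-32, Mul(-5, -6)), 2), E) = Add(Pow(Add(-32, Mul(-5, -6)), 2), -188) = Add(Pow(Add(-32, 30), 2), -188) = Add(Pow(-2, 2), -188) = Add(4, -188) = -184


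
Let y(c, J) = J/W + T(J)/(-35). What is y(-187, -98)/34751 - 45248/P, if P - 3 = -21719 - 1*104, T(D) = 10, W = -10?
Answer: 2752086487/1326966935 ≈ 2.0740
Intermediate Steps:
P = -21820 (P = 3 + (-21719 - 1*104) = 3 + (-21719 - 104) = 3 - 21823 = -21820)
y(c, J) = -2/7 - J/10 (y(c, J) = J/(-10) + 10/(-35) = J*(-1/10) + 10*(-1/35) = -J/10 - 2/7 = -2/7 - J/10)
y(-187, -98)/34751 - 45248/P = (-2/7 - 1/10*(-98))/34751 - 45248/(-21820) = (-2/7 + 49/5)*(1/34751) - 45248*(-1/21820) = (333/35)*(1/34751) + 11312/5455 = 333/1216285 + 11312/5455 = 2752086487/1326966935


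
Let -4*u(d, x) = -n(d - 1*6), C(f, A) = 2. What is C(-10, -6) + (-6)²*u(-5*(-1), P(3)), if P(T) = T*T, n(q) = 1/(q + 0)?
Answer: -7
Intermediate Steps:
n(q) = 1/q
P(T) = T²
u(d, x) = 1/(4*(-6 + d)) (u(d, x) = -(-1)/(4*(d - 1*6)) = -(-1)/(4*(d - 6)) = -(-1)/(4*(-6 + d)) = 1/(4*(-6 + d)))
C(-10, -6) + (-6)²*u(-5*(-1), P(3)) = 2 + (-6)²*(1/(4*(-6 - 5*(-1)))) = 2 + 36*(1/(4*(-6 + 5))) = 2 + 36*((¼)/(-1)) = 2 + 36*((¼)*(-1)) = 2 + 36*(-¼) = 2 - 9 = -7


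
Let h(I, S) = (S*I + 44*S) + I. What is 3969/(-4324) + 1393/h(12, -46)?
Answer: -2024981/1385842 ≈ -1.4612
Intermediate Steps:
h(I, S) = I + 44*S + I*S (h(I, S) = (I*S + 44*S) + I = (44*S + I*S) + I = I + 44*S + I*S)
3969/(-4324) + 1393/h(12, -46) = 3969/(-4324) + 1393/(12 + 44*(-46) + 12*(-46)) = 3969*(-1/4324) + 1393/(12 - 2024 - 552) = -3969/4324 + 1393/(-2564) = -3969/4324 + 1393*(-1/2564) = -3969/4324 - 1393/2564 = -2024981/1385842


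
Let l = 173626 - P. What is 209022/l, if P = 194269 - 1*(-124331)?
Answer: -104511/72487 ≈ -1.4418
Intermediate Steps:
P = 318600 (P = 194269 + 124331 = 318600)
l = -144974 (l = 173626 - 1*318600 = 173626 - 318600 = -144974)
209022/l = 209022/(-144974) = 209022*(-1/144974) = -104511/72487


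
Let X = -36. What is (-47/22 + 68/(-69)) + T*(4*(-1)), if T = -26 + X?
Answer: 371725/1518 ≈ 244.88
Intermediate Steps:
T = -62 (T = -26 - 36 = -62)
(-47/22 + 68/(-69)) + T*(4*(-1)) = (-47/22 + 68/(-69)) - 248*(-1) = (-47*1/22 + 68*(-1/69)) - 62*(-4) = (-47/22 - 68/69) + 248 = -4739/1518 + 248 = 371725/1518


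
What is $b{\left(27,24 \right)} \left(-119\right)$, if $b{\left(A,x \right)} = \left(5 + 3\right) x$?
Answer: $-22848$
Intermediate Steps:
$b{\left(A,x \right)} = 8 x$
$b{\left(27,24 \right)} \left(-119\right) = 8 \cdot 24 \left(-119\right) = 192 \left(-119\right) = -22848$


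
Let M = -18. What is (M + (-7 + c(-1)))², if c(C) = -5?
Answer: 900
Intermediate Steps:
(M + (-7 + c(-1)))² = (-18 + (-7 - 5))² = (-18 - 12)² = (-30)² = 900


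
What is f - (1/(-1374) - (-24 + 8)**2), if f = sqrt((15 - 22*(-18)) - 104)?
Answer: 351745/1374 + sqrt(307) ≈ 273.52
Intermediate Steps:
f = sqrt(307) (f = sqrt((15 + 396) - 104) = sqrt(411 - 104) = sqrt(307) ≈ 17.521)
f - (1/(-1374) - (-24 + 8)**2) = sqrt(307) - (1/(-1374) - (-24 + 8)**2) = sqrt(307) - (-1/1374 - 1*(-16)**2) = sqrt(307) - (-1/1374 - 1*256) = sqrt(307) - (-1/1374 - 256) = sqrt(307) - 1*(-351745/1374) = sqrt(307) + 351745/1374 = 351745/1374 + sqrt(307)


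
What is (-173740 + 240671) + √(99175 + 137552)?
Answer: 66931 + 3*√26303 ≈ 67418.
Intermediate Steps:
(-173740 + 240671) + √(99175 + 137552) = 66931 + √236727 = 66931 + 3*√26303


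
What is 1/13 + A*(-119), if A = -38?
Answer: 58787/13 ≈ 4522.1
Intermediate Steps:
1/13 + A*(-119) = 1/13 - 38*(-119) = 1/13 + 4522 = 58787/13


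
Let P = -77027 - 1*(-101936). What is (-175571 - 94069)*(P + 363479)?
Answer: -104724940320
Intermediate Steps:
P = 24909 (P = -77027 + 101936 = 24909)
(-175571 - 94069)*(P + 363479) = (-175571 - 94069)*(24909 + 363479) = -269640*388388 = -104724940320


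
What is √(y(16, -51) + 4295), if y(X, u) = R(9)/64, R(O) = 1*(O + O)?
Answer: √274898/8 ≈ 65.538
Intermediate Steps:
R(O) = 2*O (R(O) = 1*(2*O) = 2*O)
y(X, u) = 9/32 (y(X, u) = (2*9)/64 = 18*(1/64) = 9/32)
√(y(16, -51) + 4295) = √(9/32 + 4295) = √(137449/32) = √274898/8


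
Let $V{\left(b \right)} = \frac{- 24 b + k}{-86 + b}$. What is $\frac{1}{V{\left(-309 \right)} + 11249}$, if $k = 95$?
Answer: $\frac{395}{4435844} \approx 8.9047 \cdot 10^{-5}$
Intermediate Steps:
$V{\left(b \right)} = \frac{95 - 24 b}{-86 + b}$ ($V{\left(b \right)} = \frac{- 24 b + 95}{-86 + b} = \frac{95 - 24 b}{-86 + b}$)
$\frac{1}{V{\left(-309 \right)} + 11249} = \frac{1}{\frac{95 - -7416}{-86 - 309} + 11249} = \frac{1}{\frac{95 + 7416}{-395} + 11249} = \frac{1}{\left(- \frac{1}{395}\right) 7511 + 11249} = \frac{1}{- \frac{7511}{395} + 11249} = \frac{1}{\frac{4435844}{395}} = \frac{395}{4435844}$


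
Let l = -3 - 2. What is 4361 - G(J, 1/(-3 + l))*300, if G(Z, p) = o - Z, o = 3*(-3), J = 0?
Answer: 7061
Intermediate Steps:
l = -5
o = -9
G(Z, p) = -9 - Z
4361 - G(J, 1/(-3 + l))*300 = 4361 - (-9 - 1*0)*300 = 4361 - (-9 + 0)*300 = 4361 - (-9)*300 = 4361 - 1*(-2700) = 4361 + 2700 = 7061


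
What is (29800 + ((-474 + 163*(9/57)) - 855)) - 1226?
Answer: 518144/19 ≈ 27271.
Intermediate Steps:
(29800 + ((-474 + 163*(9/57)) - 855)) - 1226 = (29800 + ((-474 + 163*(9*(1/57))) - 855)) - 1226 = (29800 + ((-474 + 163*(3/19)) - 855)) - 1226 = (29800 + ((-474 + 489/19) - 855)) - 1226 = (29800 + (-8517/19 - 855)) - 1226 = (29800 - 24762/19) - 1226 = 541438/19 - 1226 = 518144/19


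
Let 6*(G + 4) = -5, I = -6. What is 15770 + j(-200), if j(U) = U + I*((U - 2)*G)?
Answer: 9712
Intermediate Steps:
G = -29/6 (G = -4 + (⅙)*(-5) = -4 - ⅚ = -29/6 ≈ -4.8333)
j(U) = -58 + 30*U (j(U) = U - 6*(U - 2)*(-29)/6 = U - 6*(-2 + U)*(-29)/6 = U - 6*(29/3 - 29*U/6) = U + (-58 + 29*U) = -58 + 30*U)
15770 + j(-200) = 15770 + (-58 + 30*(-200)) = 15770 + (-58 - 6000) = 15770 - 6058 = 9712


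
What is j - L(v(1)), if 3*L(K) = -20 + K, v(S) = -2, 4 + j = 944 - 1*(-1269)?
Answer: 6649/3 ≈ 2216.3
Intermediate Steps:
j = 2209 (j = -4 + (944 - 1*(-1269)) = -4 + (944 + 1269) = -4 + 2213 = 2209)
L(K) = -20/3 + K/3 (L(K) = (-20 + K)/3 = -20/3 + K/3)
j - L(v(1)) = 2209 - (-20/3 + (⅓)*(-2)) = 2209 - (-20/3 - ⅔) = 2209 - 1*(-22/3) = 2209 + 22/3 = 6649/3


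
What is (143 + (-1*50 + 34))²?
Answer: 16129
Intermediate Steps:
(143 + (-1*50 + 34))² = (143 + (-50 + 34))² = (143 - 16)² = 127² = 16129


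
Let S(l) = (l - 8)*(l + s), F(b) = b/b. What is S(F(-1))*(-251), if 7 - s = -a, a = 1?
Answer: 15813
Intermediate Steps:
F(b) = 1
s = 8 (s = 7 - (-1) = 7 - 1*(-1) = 7 + 1 = 8)
S(l) = (-8 + l)*(8 + l) (S(l) = (l - 8)*(l + 8) = (-8 + l)*(8 + l))
S(F(-1))*(-251) = (-64 + 1²)*(-251) = (-64 + 1)*(-251) = -63*(-251) = 15813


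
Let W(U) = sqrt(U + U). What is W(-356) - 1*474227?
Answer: -474227 + 2*I*sqrt(178) ≈ -4.7423e+5 + 26.683*I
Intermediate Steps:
W(U) = sqrt(2)*sqrt(U) (W(U) = sqrt(2*U) = sqrt(2)*sqrt(U))
W(-356) - 1*474227 = sqrt(2)*sqrt(-356) - 1*474227 = sqrt(2)*(2*I*sqrt(89)) - 474227 = 2*I*sqrt(178) - 474227 = -474227 + 2*I*sqrt(178)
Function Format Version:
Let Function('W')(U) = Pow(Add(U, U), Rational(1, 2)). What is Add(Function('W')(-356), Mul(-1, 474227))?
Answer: Add(-474227, Mul(2, I, Pow(178, Rational(1, 2)))) ≈ Add(-4.7423e+5, Mul(26.683, I))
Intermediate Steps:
Function('W')(U) = Mul(Pow(2, Rational(1, 2)), Pow(U, Rational(1, 2))) (Function('W')(U) = Pow(Mul(2, U), Rational(1, 2)) = Mul(Pow(2, Rational(1, 2)), Pow(U, Rational(1, 2))))
Add(Function('W')(-356), Mul(-1, 474227)) = Add(Mul(Pow(2, Rational(1, 2)), Pow(-356, Rational(1, 2))), Mul(-1, 474227)) = Add(Mul(Pow(2, Rational(1, 2)), Mul(2, I, Pow(89, Rational(1, 2)))), -474227) = Add(Mul(2, I, Pow(178, Rational(1, 2))), -474227) = Add(-474227, Mul(2, I, Pow(178, Rational(1, 2))))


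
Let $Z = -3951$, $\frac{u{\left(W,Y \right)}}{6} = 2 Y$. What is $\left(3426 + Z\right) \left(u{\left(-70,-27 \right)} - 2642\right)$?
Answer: $1557150$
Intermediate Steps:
$u{\left(W,Y \right)} = 12 Y$ ($u{\left(W,Y \right)} = 6 \cdot 2 Y = 12 Y$)
$\left(3426 + Z\right) \left(u{\left(-70,-27 \right)} - 2642\right) = \left(3426 - 3951\right) \left(12 \left(-27\right) - 2642\right) = - 525 \left(-324 - 2642\right) = \left(-525\right) \left(-2966\right) = 1557150$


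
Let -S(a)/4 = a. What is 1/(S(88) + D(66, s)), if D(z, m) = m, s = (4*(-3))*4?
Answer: -1/400 ≈ -0.0025000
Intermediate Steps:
S(a) = -4*a
s = -48 (s = -12*4 = -48)
1/(S(88) + D(66, s)) = 1/(-4*88 - 48) = 1/(-352 - 48) = 1/(-400) = -1/400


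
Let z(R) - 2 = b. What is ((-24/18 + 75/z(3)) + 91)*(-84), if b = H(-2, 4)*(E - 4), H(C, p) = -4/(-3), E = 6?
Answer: -8882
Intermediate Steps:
H(C, p) = 4/3 (H(C, p) = -4*(-⅓) = 4/3)
b = 8/3 (b = 4*(6 - 4)/3 = (4/3)*2 = 8/3 ≈ 2.6667)
z(R) = 14/3 (z(R) = 2 + 8/3 = 14/3)
((-24/18 + 75/z(3)) + 91)*(-84) = ((-24/18 + 75/(14/3)) + 91)*(-84) = ((-24*1/18 + 75*(3/14)) + 91)*(-84) = ((-4/3 + 225/14) + 91)*(-84) = (619/42 + 91)*(-84) = (4441/42)*(-84) = -8882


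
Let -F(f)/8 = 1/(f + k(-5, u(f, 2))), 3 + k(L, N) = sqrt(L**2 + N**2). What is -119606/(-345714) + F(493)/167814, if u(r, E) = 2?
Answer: 401549869484357/1160656243177743 + 4*sqrt(29)/20143637397 ≈ 0.34597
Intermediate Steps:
k(L, N) = -3 + sqrt(L**2 + N**2)
F(f) = -8/(-3 + f + sqrt(29)) (F(f) = -8/(f + (-3 + sqrt((-5)**2 + 2**2))) = -8/(f + (-3 + sqrt(25 + 4))) = -8/(f + (-3 + sqrt(29))) = -8/(-3 + f + sqrt(29)))
-119606/(-345714) + F(493)/167814 = -119606/(-345714) - 8/(-3 + 493 + sqrt(29))/167814 = -119606*(-1/345714) - 8/(490 + sqrt(29))*(1/167814) = 59803/172857 - 4/(83907*(490 + sqrt(29)))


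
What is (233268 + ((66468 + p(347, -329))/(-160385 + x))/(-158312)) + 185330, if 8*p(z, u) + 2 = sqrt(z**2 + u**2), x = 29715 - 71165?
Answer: 53501684356533711/127811610080 + sqrt(9146)/51124644032 ≈ 4.1860e+5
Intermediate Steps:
x = -41450
p(z, u) = -1/4 + sqrt(u**2 + z**2)/8 (p(z, u) = -1/4 + sqrt(z**2 + u**2)/8 = -1/4 + sqrt(u**2 + z**2)/8)
(233268 + ((66468 + p(347, -329))/(-160385 + x))/(-158312)) + 185330 = (233268 + ((66468 + (-1/4 + sqrt((-329)**2 + 347**2)/8))/(-160385 - 41450))/(-158312)) + 185330 = (233268 + ((66468 + (-1/4 + sqrt(108241 + 120409)/8))/(-201835))*(-1/158312)) + 185330 = (233268 + ((66468 + (-1/4 + sqrt(228650)/8))*(-1/201835))*(-1/158312)) + 185330 = (233268 + ((66468 + (-1/4 + (5*sqrt(9146))/8))*(-1/201835))*(-1/158312)) + 185330 = (233268 + ((66468 + (-1/4 + 5*sqrt(9146)/8))*(-1/201835))*(-1/158312)) + 185330 = (233268 + ((265871/4 + 5*sqrt(9146)/8)*(-1/201835))*(-1/158312)) + 185330 = (233268 + (-265871/807340 - sqrt(9146)/322936)*(-1/158312)) + 185330 = (233268 + (265871/127811610080 + sqrt(9146)/51124644032)) + 185330 = (29814358660407311/127811610080 + sqrt(9146)/51124644032) + 185330 = 53501684356533711/127811610080 + sqrt(9146)/51124644032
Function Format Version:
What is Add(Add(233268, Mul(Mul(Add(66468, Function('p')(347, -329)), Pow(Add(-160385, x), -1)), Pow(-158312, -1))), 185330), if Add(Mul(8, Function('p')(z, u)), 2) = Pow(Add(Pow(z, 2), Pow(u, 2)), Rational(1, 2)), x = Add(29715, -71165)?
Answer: Add(Rational(53501684356533711, 127811610080), Mul(Rational(1, 51124644032), Pow(9146, Rational(1, 2)))) ≈ 4.1860e+5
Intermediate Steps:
x = -41450
Function('p')(z, u) = Add(Rational(-1, 4), Mul(Rational(1, 8), Pow(Add(Pow(u, 2), Pow(z, 2)), Rational(1, 2)))) (Function('p')(z, u) = Add(Rational(-1, 4), Mul(Rational(1, 8), Pow(Add(Pow(z, 2), Pow(u, 2)), Rational(1, 2)))) = Add(Rational(-1, 4), Mul(Rational(1, 8), Pow(Add(Pow(u, 2), Pow(z, 2)), Rational(1, 2)))))
Add(Add(233268, Mul(Mul(Add(66468, Function('p')(347, -329)), Pow(Add(-160385, x), -1)), Pow(-158312, -1))), 185330) = Add(Add(233268, Mul(Mul(Add(66468, Add(Rational(-1, 4), Mul(Rational(1, 8), Pow(Add(Pow(-329, 2), Pow(347, 2)), Rational(1, 2))))), Pow(Add(-160385, -41450), -1)), Pow(-158312, -1))), 185330) = Add(Add(233268, Mul(Mul(Add(66468, Add(Rational(-1, 4), Mul(Rational(1, 8), Pow(Add(108241, 120409), Rational(1, 2))))), Pow(-201835, -1)), Rational(-1, 158312))), 185330) = Add(Add(233268, Mul(Mul(Add(66468, Add(Rational(-1, 4), Mul(Rational(1, 8), Pow(228650, Rational(1, 2))))), Rational(-1, 201835)), Rational(-1, 158312))), 185330) = Add(Add(233268, Mul(Mul(Add(66468, Add(Rational(-1, 4), Mul(Rational(1, 8), Mul(5, Pow(9146, Rational(1, 2)))))), Rational(-1, 201835)), Rational(-1, 158312))), 185330) = Add(Add(233268, Mul(Mul(Add(66468, Add(Rational(-1, 4), Mul(Rational(5, 8), Pow(9146, Rational(1, 2))))), Rational(-1, 201835)), Rational(-1, 158312))), 185330) = Add(Add(233268, Mul(Mul(Add(Rational(265871, 4), Mul(Rational(5, 8), Pow(9146, Rational(1, 2)))), Rational(-1, 201835)), Rational(-1, 158312))), 185330) = Add(Add(233268, Mul(Add(Rational(-265871, 807340), Mul(Rational(-1, 322936), Pow(9146, Rational(1, 2)))), Rational(-1, 158312))), 185330) = Add(Add(233268, Add(Rational(265871, 127811610080), Mul(Rational(1, 51124644032), Pow(9146, Rational(1, 2))))), 185330) = Add(Add(Rational(29814358660407311, 127811610080), Mul(Rational(1, 51124644032), Pow(9146, Rational(1, 2)))), 185330) = Add(Rational(53501684356533711, 127811610080), Mul(Rational(1, 51124644032), Pow(9146, Rational(1, 2))))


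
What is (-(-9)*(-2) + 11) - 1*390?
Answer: -397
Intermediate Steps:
(-(-9)*(-2) + 11) - 1*390 = (-9*2 + 11) - 390 = (-18 + 11) - 390 = -7 - 390 = -397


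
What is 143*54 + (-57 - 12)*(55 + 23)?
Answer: 2340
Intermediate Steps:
143*54 + (-57 - 12)*(55 + 23) = 7722 - 69*78 = 7722 - 5382 = 2340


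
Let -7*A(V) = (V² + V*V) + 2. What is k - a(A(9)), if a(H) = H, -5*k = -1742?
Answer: 13014/35 ≈ 371.83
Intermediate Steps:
k = 1742/5 (k = -⅕*(-1742) = 1742/5 ≈ 348.40)
A(V) = -2/7 - 2*V²/7 (A(V) = -((V² + V*V) + 2)/7 = -((V² + V²) + 2)/7 = -(2*V² + 2)/7 = -(2 + 2*V²)/7 = -2/7 - 2*V²/7)
k - a(A(9)) = 1742/5 - (-2/7 - 2/7*9²) = 1742/5 - (-2/7 - 2/7*81) = 1742/5 - (-2/7 - 162/7) = 1742/5 - 1*(-164/7) = 1742/5 + 164/7 = 13014/35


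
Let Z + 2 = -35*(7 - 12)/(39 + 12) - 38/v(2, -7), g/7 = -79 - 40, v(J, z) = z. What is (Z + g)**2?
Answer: 86984884624/127449 ≈ 6.8251e+5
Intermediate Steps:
g = -833 (g = 7*(-79 - 40) = 7*(-119) = -833)
Z = 2449/357 (Z = -2 + (-35*(7 - 12)/(39 + 12) - 38/(-7)) = -2 + (-35/(51/(-5)) - 38*(-1/7)) = -2 + (-35/(51*(-1/5)) + 38/7) = -2 + (-35/(-51/5) + 38/7) = -2 + (-35*(-5/51) + 38/7) = -2 + (175/51 + 38/7) = -2 + 3163/357 = 2449/357 ≈ 6.8599)
(Z + g)**2 = (2449/357 - 833)**2 = (-294932/357)**2 = 86984884624/127449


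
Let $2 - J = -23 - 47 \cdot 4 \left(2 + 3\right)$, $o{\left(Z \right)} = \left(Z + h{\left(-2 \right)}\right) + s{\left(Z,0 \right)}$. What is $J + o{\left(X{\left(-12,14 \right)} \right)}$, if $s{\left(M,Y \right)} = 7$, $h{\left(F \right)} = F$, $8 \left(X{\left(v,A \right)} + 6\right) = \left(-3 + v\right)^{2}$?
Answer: $\frac{7937}{8} \approx 992.13$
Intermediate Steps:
$X{\left(v,A \right)} = -6 + \frac{\left(-3 + v\right)^{2}}{8}$
$o{\left(Z \right)} = 5 + Z$ ($o{\left(Z \right)} = \left(Z - 2\right) + 7 = \left(-2 + Z\right) + 7 = 5 + Z$)
$J = 965$ ($J = 2 - \left(-23 - 47 \cdot 4 \left(2 + 3\right)\right) = 2 - \left(-23 - 47 \cdot 4 \cdot 5\right) = 2 - \left(-23 - 940\right) = 2 - -963 = 2 + 963 = 965$)
$J + o{\left(X{\left(-12,14 \right)} \right)} = 965 + \left(5 - \left(6 - \frac{\left(-3 - 12\right)^{2}}{8}\right)\right) = 965 + \left(5 - \left(6 - \frac{\left(-15\right)^{2}}{8}\right)\right) = 965 + \left(5 + \left(-6 + \frac{1}{8} \cdot 225\right)\right) = 965 + \left(5 + \left(-6 + \frac{225}{8}\right)\right) = 965 + \left(5 + \frac{177}{8}\right) = 965 + \frac{217}{8} = \frac{7937}{8}$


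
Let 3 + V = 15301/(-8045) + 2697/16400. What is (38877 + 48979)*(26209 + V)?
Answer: 3796848579481363/1649225 ≈ 2.3022e+9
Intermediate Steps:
V = -125010607/26387600 (V = -3 + (15301/(-8045) + 2697/16400) = -3 + (15301*(-1/8045) + 2697*(1/16400)) = -3 + (-15301/8045 + 2697/16400) = -3 - 45847807/26387600 = -125010607/26387600 ≈ -4.7375)
(38877 + 48979)*(26209 + V) = (38877 + 48979)*(26209 - 125010607/26387600) = 87856*(691467597793/26387600) = 3796848579481363/1649225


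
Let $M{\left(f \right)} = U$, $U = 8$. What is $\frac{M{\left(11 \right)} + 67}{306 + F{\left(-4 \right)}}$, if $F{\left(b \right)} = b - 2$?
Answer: $\frac{1}{4} \approx 0.25$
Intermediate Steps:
$M{\left(f \right)} = 8$
$F{\left(b \right)} = -2 + b$
$\frac{M{\left(11 \right)} + 67}{306 + F{\left(-4 \right)}} = \frac{8 + 67}{306 - 6} = \frac{75}{306 - 6} = \frac{75}{300} = 75 \cdot \frac{1}{300} = \frac{1}{4}$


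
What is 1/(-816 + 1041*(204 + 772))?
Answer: 1/1015200 ≈ 9.8503e-7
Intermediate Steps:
1/(-816 + 1041*(204 + 772)) = 1/(-816 + 1041*976) = 1/(-816 + 1016016) = 1/1015200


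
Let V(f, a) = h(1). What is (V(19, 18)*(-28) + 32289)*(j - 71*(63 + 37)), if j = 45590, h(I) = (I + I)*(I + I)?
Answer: 1238492730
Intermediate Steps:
h(I) = 4*I**2 (h(I) = (2*I)*(2*I) = 4*I**2)
V(f, a) = 4 (V(f, a) = 4*1**2 = 4*1 = 4)
(V(19, 18)*(-28) + 32289)*(j - 71*(63 + 37)) = (4*(-28) + 32289)*(45590 - 71*(63 + 37)) = (-112 + 32289)*(45590 - 71*100) = 32177*(45590 - 7100) = 32177*38490 = 1238492730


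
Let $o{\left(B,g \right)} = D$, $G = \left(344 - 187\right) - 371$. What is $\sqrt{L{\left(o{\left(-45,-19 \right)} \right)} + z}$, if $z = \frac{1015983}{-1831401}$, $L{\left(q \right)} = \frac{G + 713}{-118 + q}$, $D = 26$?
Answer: $\frac{i \sqrt{523844204073905}}{9360494} \approx 2.4451 i$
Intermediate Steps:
$G = -214$ ($G = 157 - 371 = -214$)
$o{\left(B,g \right)} = 26$
$L{\left(q \right)} = \frac{499}{-118 + q}$ ($L{\left(q \right)} = \frac{-214 + 713}{-118 + q} = \frac{499}{-118 + q}$)
$z = - \frac{112887}{203489}$ ($z = 1015983 \left(- \frac{1}{1831401}\right) = - \frac{112887}{203489} \approx -0.55476$)
$\sqrt{L{\left(o{\left(-45,-19 \right)} \right)} + z} = \sqrt{\frac{499}{-118 + 26} - \frac{112887}{203489}} = \sqrt{\frac{499}{-92} - \frac{112887}{203489}} = \sqrt{499 \left(- \frac{1}{92}\right) - \frac{112887}{203489}} = \sqrt{- \frac{499}{92} - \frac{112887}{203489}} = \sqrt{- \frac{111926615}{18720988}} = \frac{i \sqrt{523844204073905}}{9360494}$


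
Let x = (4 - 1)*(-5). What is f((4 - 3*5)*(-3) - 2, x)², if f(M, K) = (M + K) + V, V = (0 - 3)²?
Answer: 625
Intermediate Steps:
x = -15 (x = 3*(-5) = -15)
V = 9 (V = (-3)² = 9)
f(M, K) = 9 + K + M (f(M, K) = (M + K) + 9 = (K + M) + 9 = 9 + K + M)
f((4 - 3*5)*(-3) - 2, x)² = (9 - 15 + ((4 - 3*5)*(-3) - 2))² = (9 - 15 + ((4 - 15)*(-3) - 2))² = (9 - 15 + (-11*(-3) - 2))² = (9 - 15 + (33 - 2))² = (9 - 15 + 31)² = 25² = 625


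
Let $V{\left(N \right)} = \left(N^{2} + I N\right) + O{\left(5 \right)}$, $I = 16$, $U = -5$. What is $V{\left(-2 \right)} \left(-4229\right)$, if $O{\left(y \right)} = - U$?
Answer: $97267$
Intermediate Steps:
$O{\left(y \right)} = 5$ ($O{\left(y \right)} = \left(-1\right) \left(-5\right) = 5$)
$V{\left(N \right)} = 5 + N^{2} + 16 N$ ($V{\left(N \right)} = \left(N^{2} + 16 N\right) + 5 = 5 + N^{2} + 16 N$)
$V{\left(-2 \right)} \left(-4229\right) = \left(5 + \left(-2\right)^{2} + 16 \left(-2\right)\right) \left(-4229\right) = \left(5 + 4 - 32\right) \left(-4229\right) = \left(-23\right) \left(-4229\right) = 97267$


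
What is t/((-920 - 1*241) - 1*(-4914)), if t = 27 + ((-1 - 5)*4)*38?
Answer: -295/1251 ≈ -0.23581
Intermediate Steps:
t = -885 (t = 27 - 6*4*38 = 27 - 24*38 = 27 - 912 = -885)
t/((-920 - 1*241) - 1*(-4914)) = -885/((-920 - 1*241) - 1*(-4914)) = -885/((-920 - 241) + 4914) = -885/(-1161 + 4914) = -885/3753 = -885*1/3753 = -295/1251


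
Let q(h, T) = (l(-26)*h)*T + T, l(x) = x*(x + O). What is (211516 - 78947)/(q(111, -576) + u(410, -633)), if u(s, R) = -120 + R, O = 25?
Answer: -132569/1663665 ≈ -0.079685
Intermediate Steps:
l(x) = x*(25 + x) (l(x) = x*(x + 25) = x*(25 + x))
q(h, T) = T + 26*T*h (q(h, T) = ((-26*(25 - 26))*h)*T + T = ((-26*(-1))*h)*T + T = (26*h)*T + T = 26*T*h + T = T + 26*T*h)
(211516 - 78947)/(q(111, -576) + u(410, -633)) = (211516 - 78947)/(-576*(1 + 26*111) + (-120 - 633)) = 132569/(-576*(1 + 2886) - 753) = 132569/(-576*2887 - 753) = 132569/(-1662912 - 753) = 132569/(-1663665) = 132569*(-1/1663665) = -132569/1663665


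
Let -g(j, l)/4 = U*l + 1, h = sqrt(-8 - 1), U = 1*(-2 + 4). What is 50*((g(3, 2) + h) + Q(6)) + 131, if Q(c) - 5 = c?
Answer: -319 + 150*I ≈ -319.0 + 150.0*I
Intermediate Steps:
Q(c) = 5 + c
U = 2 (U = 1*2 = 2)
h = 3*I (h = sqrt(-9) = 3*I ≈ 3.0*I)
g(j, l) = -4 - 8*l (g(j, l) = -4*(2*l + 1) = -4*(1 + 2*l) = -4 - 8*l)
50*((g(3, 2) + h) + Q(6)) + 131 = 50*(((-4 - 8*2) + 3*I) + (5 + 6)) + 131 = 50*(((-4 - 16) + 3*I) + 11) + 131 = 50*((-20 + 3*I) + 11) + 131 = 50*(-9 + 3*I) + 131 = (-450 + 150*I) + 131 = -319 + 150*I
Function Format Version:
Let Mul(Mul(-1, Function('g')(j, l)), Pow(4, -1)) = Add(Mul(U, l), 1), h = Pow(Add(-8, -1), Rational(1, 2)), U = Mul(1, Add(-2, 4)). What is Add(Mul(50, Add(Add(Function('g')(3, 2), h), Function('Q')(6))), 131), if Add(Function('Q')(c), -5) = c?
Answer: Add(-319, Mul(150, I)) ≈ Add(-319.00, Mul(150.00, I))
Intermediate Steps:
Function('Q')(c) = Add(5, c)
U = 2 (U = Mul(1, 2) = 2)
h = Mul(3, I) (h = Pow(-9, Rational(1, 2)) = Mul(3, I) ≈ Mul(3.0000, I))
Function('g')(j, l) = Add(-4, Mul(-8, l)) (Function('g')(j, l) = Mul(-4, Add(Mul(2, l), 1)) = Mul(-4, Add(1, Mul(2, l))) = Add(-4, Mul(-8, l)))
Add(Mul(50, Add(Add(Function('g')(3, 2), h), Function('Q')(6))), 131) = Add(Mul(50, Add(Add(Add(-4, Mul(-8, 2)), Mul(3, I)), Add(5, 6))), 131) = Add(Mul(50, Add(Add(Add(-4, -16), Mul(3, I)), 11)), 131) = Add(Mul(50, Add(Add(-20, Mul(3, I)), 11)), 131) = Add(Mul(50, Add(-9, Mul(3, I))), 131) = Add(Add(-450, Mul(150, I)), 131) = Add(-319, Mul(150, I))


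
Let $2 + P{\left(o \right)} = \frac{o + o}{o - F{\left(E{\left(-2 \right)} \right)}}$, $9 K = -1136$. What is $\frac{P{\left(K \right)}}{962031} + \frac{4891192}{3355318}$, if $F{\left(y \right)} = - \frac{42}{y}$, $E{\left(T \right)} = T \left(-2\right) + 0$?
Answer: $\frac{233369348373410}{160089457523267} \approx 1.4577$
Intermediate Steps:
$K = - \frac{1136}{9}$ ($K = \frac{1}{9} \left(-1136\right) = - \frac{1136}{9} \approx -126.22$)
$E{\left(T \right)} = - 2 T$ ($E{\left(T \right)} = - 2 T + 0 = - 2 T$)
$P{\left(o \right)} = -2 + \frac{2 o}{\frac{21}{2} + o}$ ($P{\left(o \right)} = -2 + \frac{o + o}{o - - \frac{42}{\left(-2\right) \left(-2\right)}} = -2 + \frac{2 o}{o - - \frac{42}{4}} = -2 + \frac{2 o}{o - \left(-42\right) \frac{1}{4}} = -2 + \frac{2 o}{o - - \frac{21}{2}} = -2 + \frac{2 o}{o + \frac{21}{2}} = -2 + \frac{2 o}{\frac{21}{2} + o}$)
$\frac{P{\left(K \right)}}{962031} + \frac{4891192}{3355318} = \frac{\left(-42\right) \frac{1}{21 + 2 \left(- \frac{1136}{9}\right)}}{962031} + \frac{4891192}{3355318} = - \frac{42}{21 - \frac{2272}{9}} \cdot \frac{1}{962031} + 4891192 \cdot \frac{1}{3355318} = - \frac{42}{- \frac{2083}{9}} \cdot \frac{1}{962031} + \frac{2445596}{1677659} = \left(-42\right) \left(- \frac{9}{2083}\right) \frac{1}{962031} + \frac{2445596}{1677659} = \frac{378}{2083} \cdot \frac{1}{962031} + \frac{2445596}{1677659} = \frac{18}{95424313} + \frac{2445596}{1677659} = \frac{233369348373410}{160089457523267}$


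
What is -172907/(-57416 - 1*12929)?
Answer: 172907/70345 ≈ 2.4580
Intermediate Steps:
-172907/(-57416 - 1*12929) = -172907/(-57416 - 12929) = -172907/(-70345) = -172907*(-1/70345) = 172907/70345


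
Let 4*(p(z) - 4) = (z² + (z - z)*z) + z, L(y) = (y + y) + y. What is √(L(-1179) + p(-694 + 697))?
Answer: I*√3530 ≈ 59.414*I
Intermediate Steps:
L(y) = 3*y (L(y) = 2*y + y = 3*y)
p(z) = 4 + z/4 + z²/4 (p(z) = 4 + ((z² + (z - z)*z) + z)/4 = 4 + ((z² + 0*z) + z)/4 = 4 + ((z² + 0) + z)/4 = 4 + (z² + z)/4 = 4 + (z + z²)/4 = 4 + (z/4 + z²/4) = 4 + z/4 + z²/4)
√(L(-1179) + p(-694 + 697)) = √(3*(-1179) + (4 + (-694 + 697)/4 + (-694 + 697)²/4)) = √(-3537 + (4 + (¼)*3 + (¼)*3²)) = √(-3537 + (4 + ¾ + (¼)*9)) = √(-3537 + (4 + ¾ + 9/4)) = √(-3537 + 7) = √(-3530) = I*√3530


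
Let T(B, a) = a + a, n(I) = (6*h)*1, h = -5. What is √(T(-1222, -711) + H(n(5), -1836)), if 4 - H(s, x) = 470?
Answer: 4*I*√118 ≈ 43.451*I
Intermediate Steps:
n(I) = -30 (n(I) = (6*(-5))*1 = -30*1 = -30)
H(s, x) = -466 (H(s, x) = 4 - 1*470 = 4 - 470 = -466)
T(B, a) = 2*a
√(T(-1222, -711) + H(n(5), -1836)) = √(2*(-711) - 466) = √(-1422 - 466) = √(-1888) = 4*I*√118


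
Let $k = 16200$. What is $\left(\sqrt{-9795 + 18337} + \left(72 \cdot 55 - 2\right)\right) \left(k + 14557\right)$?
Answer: $121736206 + 30757 \sqrt{8542} \approx 1.2458 \cdot 10^{8}$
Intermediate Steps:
$\left(\sqrt{-9795 + 18337} + \left(72 \cdot 55 - 2\right)\right) \left(k + 14557\right) = \left(\sqrt{-9795 + 18337} + \left(72 \cdot 55 - 2\right)\right) \left(16200 + 14557\right) = \left(\sqrt{8542} + \left(3960 - 2\right)\right) 30757 = \left(\sqrt{8542} + 3958\right) 30757 = \left(3958 + \sqrt{8542}\right) 30757 = 121736206 + 30757 \sqrt{8542}$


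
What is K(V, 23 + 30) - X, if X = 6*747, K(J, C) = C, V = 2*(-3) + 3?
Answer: -4429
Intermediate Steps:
V = -3 (V = -6 + 3 = -3)
X = 4482
K(V, 23 + 30) - X = (23 + 30) - 1*4482 = 53 - 4482 = -4429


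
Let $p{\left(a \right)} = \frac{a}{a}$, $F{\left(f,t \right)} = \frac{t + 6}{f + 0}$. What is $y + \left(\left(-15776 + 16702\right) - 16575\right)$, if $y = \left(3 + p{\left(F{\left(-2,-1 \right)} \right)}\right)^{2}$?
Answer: $-15633$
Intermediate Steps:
$F{\left(f,t \right)} = \frac{6 + t}{f}$
$p{\left(a \right)} = 1$
$y = 16$ ($y = \left(3 + 1\right)^{2} = 4^{2} = 16$)
$y + \left(\left(-15776 + 16702\right) - 16575\right) = 16 + \left(\left(-15776 + 16702\right) - 16575\right) = 16 + \left(926 - 16575\right) = 16 - 15649 = -15633$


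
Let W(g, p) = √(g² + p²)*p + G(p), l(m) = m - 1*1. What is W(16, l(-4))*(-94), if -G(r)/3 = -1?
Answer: -282 + 470*√281 ≈ 7596.6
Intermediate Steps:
G(r) = 3 (G(r) = -3*(-1) = 3)
l(m) = -1 + m (l(m) = m - 1 = -1 + m)
W(g, p) = 3 + p*√(g² + p²) (W(g, p) = √(g² + p²)*p + 3 = p*√(g² + p²) + 3 = 3 + p*√(g² + p²))
W(16, l(-4))*(-94) = (3 + (-1 - 4)*√(16² + (-1 - 4)²))*(-94) = (3 - 5*√(256 + (-5)²))*(-94) = (3 - 5*√(256 + 25))*(-94) = (3 - 5*√281)*(-94) = -282 + 470*√281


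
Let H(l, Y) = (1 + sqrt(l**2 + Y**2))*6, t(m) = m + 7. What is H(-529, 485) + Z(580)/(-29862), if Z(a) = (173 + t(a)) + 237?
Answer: 178175/29862 + 6*sqrt(515066) ≈ 4312.1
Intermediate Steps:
t(m) = 7 + m
Z(a) = 417 + a (Z(a) = (173 + (7 + a)) + 237 = (180 + a) + 237 = 417 + a)
H(l, Y) = 6 + 6*sqrt(Y**2 + l**2) (H(l, Y) = (1 + sqrt(Y**2 + l**2))*6 = 6 + 6*sqrt(Y**2 + l**2))
H(-529, 485) + Z(580)/(-29862) = (6 + 6*sqrt(485**2 + (-529)**2)) + (417 + 580)/(-29862) = (6 + 6*sqrt(235225 + 279841)) + 997*(-1/29862) = (6 + 6*sqrt(515066)) - 997/29862 = 178175/29862 + 6*sqrt(515066)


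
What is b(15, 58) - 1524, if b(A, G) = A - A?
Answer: -1524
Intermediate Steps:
b(A, G) = 0
b(15, 58) - 1524 = 0 - 1524 = -1524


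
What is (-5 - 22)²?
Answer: 729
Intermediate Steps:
(-5 - 22)² = (-27)² = 729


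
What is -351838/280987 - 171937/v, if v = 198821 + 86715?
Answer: -148774476987/80231904032 ≈ -1.8543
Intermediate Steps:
v = 285536
-351838/280987 - 171937/v = -351838/280987 - 171937/285536 = -148774476987/80231904032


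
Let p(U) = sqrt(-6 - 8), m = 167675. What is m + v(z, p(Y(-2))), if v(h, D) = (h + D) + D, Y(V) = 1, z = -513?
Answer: 167162 + 2*I*sqrt(14) ≈ 1.6716e+5 + 7.4833*I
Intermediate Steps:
p(U) = I*sqrt(14) (p(U) = sqrt(-14) = I*sqrt(14))
v(h, D) = h + 2*D (v(h, D) = (D + h) + D = h + 2*D)
m + v(z, p(Y(-2))) = 167675 + (-513 + 2*(I*sqrt(14))) = 167675 + (-513 + 2*I*sqrt(14)) = 167162 + 2*I*sqrt(14)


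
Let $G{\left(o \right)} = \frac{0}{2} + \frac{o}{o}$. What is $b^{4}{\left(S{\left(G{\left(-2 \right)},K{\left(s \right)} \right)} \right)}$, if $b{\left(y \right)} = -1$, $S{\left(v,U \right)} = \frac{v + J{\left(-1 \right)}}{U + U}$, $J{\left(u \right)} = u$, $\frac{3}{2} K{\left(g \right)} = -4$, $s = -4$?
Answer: $1$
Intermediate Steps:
$K{\left(g \right)} = - \frac{8}{3}$ ($K{\left(g \right)} = \frac{2}{3} \left(-4\right) = - \frac{8}{3}$)
$G{\left(o \right)} = 1$ ($G{\left(o \right)} = 0 \cdot \frac{1}{2} + 1 = 0 + 1 = 1$)
$S{\left(v,U \right)} = \frac{-1 + v}{2 U}$ ($S{\left(v,U \right)} = \frac{v - 1}{U + U} = \frac{-1 + v}{2 U}$)
$b^{4}{\left(S{\left(G{\left(-2 \right)},K{\left(s \right)} \right)} \right)} = \left(-1\right)^{4} = 1$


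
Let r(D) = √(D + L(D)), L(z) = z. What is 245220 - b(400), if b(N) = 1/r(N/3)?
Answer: 245220 - √6/40 ≈ 2.4522e+5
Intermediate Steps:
r(D) = √2*√D (r(D) = √(D + D) = √(2*D) = √2*√D)
b(N) = √6/(2*√N) (b(N) = 1/(√2*√(N/3)) = 1/(√2*(√3*√N/3)) = 1/(√6*√N/3) = √6/(2*√N))
245220 - b(400) = 245220 - √6/(2*√400) = 245220 - √6/(2*20) = 245220 - √6/40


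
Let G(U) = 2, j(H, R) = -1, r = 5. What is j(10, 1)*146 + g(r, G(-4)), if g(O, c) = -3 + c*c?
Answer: -145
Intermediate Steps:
g(O, c) = -3 + c²
j(10, 1)*146 + g(r, G(-4)) = -1*146 + (-3 + 2²) = -146 + (-3 + 4) = -146 + 1 = -145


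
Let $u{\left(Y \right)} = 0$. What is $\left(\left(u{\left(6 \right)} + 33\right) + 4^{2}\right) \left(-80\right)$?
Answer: $-3920$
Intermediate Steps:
$\left(\left(u{\left(6 \right)} + 33\right) + 4^{2}\right) \left(-80\right) = \left(\left(0 + 33\right) + 4^{2}\right) \left(-80\right) = \left(33 + 16\right) \left(-80\right) = 49 \left(-80\right) = -3920$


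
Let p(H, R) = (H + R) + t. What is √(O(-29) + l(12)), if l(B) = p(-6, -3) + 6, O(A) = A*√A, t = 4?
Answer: √(1 - 29*I*√29) ≈ 8.8649 - 8.8083*I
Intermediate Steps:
p(H, R) = 4 + H + R (p(H, R) = (H + R) + 4 = 4 + H + R)
O(A) = A^(3/2)
l(B) = 1 (l(B) = (4 - 6 - 3) + 6 = -5 + 6 = 1)
√(O(-29) + l(12)) = √((-29)^(3/2) + 1) = √(-29*I*√29 + 1) = √(1 - 29*I*√29)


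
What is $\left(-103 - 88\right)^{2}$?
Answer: $36481$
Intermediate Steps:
$\left(-103 - 88\right)^{2} = \left(-191\right)^{2} = 36481$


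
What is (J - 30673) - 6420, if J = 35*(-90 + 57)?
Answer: -38248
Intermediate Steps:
J = -1155 (J = 35*(-33) = -1155)
(J - 30673) - 6420 = (-1155 - 30673) - 6420 = -31828 - 6420 = -38248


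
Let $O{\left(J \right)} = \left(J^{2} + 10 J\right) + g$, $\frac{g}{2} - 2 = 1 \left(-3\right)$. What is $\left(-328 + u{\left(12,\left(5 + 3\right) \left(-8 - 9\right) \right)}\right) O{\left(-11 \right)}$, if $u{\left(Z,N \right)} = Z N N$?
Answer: $1994616$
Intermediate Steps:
$g = -2$ ($g = 4 + 2 \cdot 1 \left(-3\right) = 4 + 2 \left(-3\right) = 4 - 6 = -2$)
$u{\left(Z,N \right)} = Z N^{2}$ ($u{\left(Z,N \right)} = N Z N = Z N^{2}$)
$O{\left(J \right)} = -2 + J^{2} + 10 J$ ($O{\left(J \right)} = \left(J^{2} + 10 J\right) - 2 = -2 + J^{2} + 10 J$)
$\left(-328 + u{\left(12,\left(5 + 3\right) \left(-8 - 9\right) \right)}\right) O{\left(-11 \right)} = \left(-328 + 12 \left(\left(5 + 3\right) \left(-8 - 9\right)\right)^{2}\right) \left(-2 + \left(-11\right)^{2} + 10 \left(-11\right)\right) = \left(-328 + 12 \left(8 \left(-17\right)\right)^{2}\right) \left(-2 + 121 - 110\right) = \left(-328 + 12 \left(-136\right)^{2}\right) 9 = \left(-328 + 12 \cdot 18496\right) 9 = \left(-328 + 221952\right) 9 = 221624 \cdot 9 = 1994616$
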